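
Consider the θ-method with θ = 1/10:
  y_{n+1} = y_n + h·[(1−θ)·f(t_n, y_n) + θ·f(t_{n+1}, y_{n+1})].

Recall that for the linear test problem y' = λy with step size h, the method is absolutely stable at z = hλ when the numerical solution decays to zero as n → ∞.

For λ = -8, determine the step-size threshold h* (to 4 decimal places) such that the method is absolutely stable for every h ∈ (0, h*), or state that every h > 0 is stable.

(-2.5000,0); λ=-8 ⇒ h* = (5/2)/8 = 0.3125.

Set f=λy, z=hλ:
  y_{n+1} = y_n + z·[9/10·y_n + 1/10·y_{n+1}] ⇒ (1 − 1/10z)y_{n+1} = (1 + 9/10z)y_n
  ⇒ R(z) = (1 + 9/10z)/(1 − 1/10z).

Solve |R(x)|<1 on ℝ⁻.
x=-1.62: |R|=0.3941
R=−1: 1+9/10x = −1+1/10x ⇒ -4/5x=2 ⇒ x=2/(-4/5)=-2.5000
Confirm numerically:
  x=-1.402: |R|=0.22961 <1
  x=-1.336: |R|=0.17855 <1
  x=-1.149: |R|=0.03059 <1
  x=-3.074: |R|=1.35123 >1
  x=-2.603: |R|=1.06538 >1
Stable set (-2.5000, 0).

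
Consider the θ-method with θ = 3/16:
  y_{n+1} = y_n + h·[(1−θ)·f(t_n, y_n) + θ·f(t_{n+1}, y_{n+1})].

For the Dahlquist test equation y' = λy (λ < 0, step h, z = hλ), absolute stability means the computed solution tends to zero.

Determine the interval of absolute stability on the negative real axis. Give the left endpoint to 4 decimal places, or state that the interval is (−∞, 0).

Set f=λy, z=hλ:
  y_{n+1} = y_n + z·[13/16·y_n + 3/16·y_{n+1}] ⇒ (1 − 3/16z)y_{n+1} = (1 + 13/16z)y_n
  R(z) = (1 + 13/16z)/(1 − 3/16z).

Solve |R(x)|<1 on ℝ⁻.
x=-0.72: |R|=0.3656
R=−1: 1+13/16x = −1+3/16x ⇒ -5/8x=2 ⇒ x=2/(-5/8)=-3.2000
Confirm numerically:
  x=-2.360: |R|=0.63605 <1
  x=-2.251: |R|=0.58291 <1
  x=-1.924: |R|=0.41393 <1
  x=-3.404: |R|=1.07783 >1
  x=-3.331: |R|=1.05040 >1
Interval (-3.2000, 0).

z∈(-3.2000,0).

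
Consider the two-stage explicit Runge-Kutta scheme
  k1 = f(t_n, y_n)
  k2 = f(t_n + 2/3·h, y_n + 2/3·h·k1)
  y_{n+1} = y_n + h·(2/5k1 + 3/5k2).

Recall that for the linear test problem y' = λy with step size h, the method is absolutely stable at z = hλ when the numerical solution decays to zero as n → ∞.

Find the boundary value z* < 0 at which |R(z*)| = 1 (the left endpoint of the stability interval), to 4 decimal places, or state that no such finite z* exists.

On y'=λy, z=hλ:
  k1=λy_n ⇒ h·k1=z·y_n;  k2=λ(1+2/3z)y_n ⇒ h·k2=z(1+2/3z)y_n
  y_{n+1}/y_n = 1 + 2/5z + 3/5z(1+2/3z) = 1 + z + 2/5z²
  R(z) = 1 + z + 2/5z².

Need |R(x)|<1, x<0.
x=-1.62: |R|=0.4298
R=1: x+2/5x²=0 ⇒ x=−5/2=-2.5000; min R=1−1/(4·2/5)=0.3750>−1
Confirm numerically:
  x=-2.063: |R|=0.63939 <1
  x=-1.579: |R|=0.41830 <1
  x=-1.318: |R|=0.37685 <1
  x=-3.091: |R|=1.73071 >1
  x=-3.068: |R|=1.69705 >1
  x=-3.049: |R|=1.66956 >1
Interval (-2.5000, 0).

left endpoint -2.5000.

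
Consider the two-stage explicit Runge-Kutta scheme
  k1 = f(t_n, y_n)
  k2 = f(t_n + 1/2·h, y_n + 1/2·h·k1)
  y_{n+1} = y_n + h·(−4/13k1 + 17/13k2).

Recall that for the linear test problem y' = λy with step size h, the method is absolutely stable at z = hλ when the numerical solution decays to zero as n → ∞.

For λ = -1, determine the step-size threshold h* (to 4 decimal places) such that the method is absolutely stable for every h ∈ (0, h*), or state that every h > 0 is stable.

Set f=λy, z=hλ:
  k1=λy_n ⇒ h·k1=z·y_n;  k2=λ(1+1/2z)y_n ⇒ h·k2=z(1+1/2z)y_n
  y_{n+1}/y_n = 1 − 4/13z + 17/13z(1+1/2z) = 1 + z + 17/26z²
  so R(z) = 1 + z + 17/26z².

Boundary: |R(x)|=1, x<0.
x=-0.6: |R|=0.6354
R=1: x+17/26x²=0 ⇒ x=−26/17=-1.5294; min R=1−1/(4·17/26)=0.6176>−1
Confirm numerically:
  x=-1.157: |R|=0.71827 <1
  x=-0.984: |R|=0.64909 <1
  x=-0.889: |R|=0.62775 <1
  x=-1.859: |R|=1.40061 >1
  x=-1.715: |R|=1.20811 >1
  x=-1.678: |R|=1.16302 >1
Stable set (-1.5294, 0).

(-1.5294,0); λ=-1 ⇒ h* = (26/17)/1 = 1.5294.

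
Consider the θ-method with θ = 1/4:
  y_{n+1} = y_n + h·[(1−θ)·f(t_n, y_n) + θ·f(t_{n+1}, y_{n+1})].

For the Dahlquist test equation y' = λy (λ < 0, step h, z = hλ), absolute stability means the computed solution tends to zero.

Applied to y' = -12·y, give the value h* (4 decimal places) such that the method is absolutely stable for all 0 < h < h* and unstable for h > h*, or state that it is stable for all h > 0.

(-4.0000,0); λ=-12 ⇒ h* = (4)/12 = 0.3333.

Set f=λy, z=hλ:
  y_{n+1} = y_n + z·[3/4·y_n + 1/4·y_{n+1}] ⇒ (1 − 1/4z)y_{n+1} = (1 + 3/4z)y_n
  R(z) = (1 + 3/4z)/(1 − 1/4z).

Solve |R(x)|<1 on ℝ⁻.
x=-0.57: |R|=0.5011
R=−1: 1+3/4x = −1+1/4x ⇒ -1/2x=2 ⇒ x=2/(-1/2)=-4.0000
Confirm numerically:
  x=-3.612: |R|=0.89806 <1
  x=-2.739: |R|=0.62576 <1
  x=-1.962: |R|=0.31634 <1
  x=-4.325: |R|=1.07808 >1
  x=-4.265: |R|=1.06413 >1
  x=-4.124: |R|=1.03053 >1
Interval (-4.0000, 0).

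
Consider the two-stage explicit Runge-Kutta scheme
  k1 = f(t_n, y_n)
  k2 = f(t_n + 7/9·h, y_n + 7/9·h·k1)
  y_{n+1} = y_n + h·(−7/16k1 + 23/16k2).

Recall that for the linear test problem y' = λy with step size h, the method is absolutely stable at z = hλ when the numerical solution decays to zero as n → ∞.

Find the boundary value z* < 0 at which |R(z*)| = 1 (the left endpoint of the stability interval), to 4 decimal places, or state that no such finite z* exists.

z* = -0.8944.

Test eqn y'=λy, z=hλ:
  k1=λy_n ⇒ h·k1=z·y_n;  k2=λ(1+7/9z)y_n ⇒ h·k2=z(1+7/9z)y_n
  y_{n+1}/y_n = 1 − 7/16z + 23/16z(1+7/9z) = 1 + z + 161/144z²
  ⇒ R(z) = 1 + z + 161/144z².

Boundary: |R(x)|=1, x<0.
x=-0.93: |R|=1.0370
R=1: x+161/144x²=0 ⇒ x=−144/161=-0.8944; min R=1−1/(4·161/144)=0.7764>−1
Confirm numerically:
  x=-0.736: |R|=0.86965 <1
  x=-0.574: |R|=0.79437 <1
  x=-0.503: |R|=0.77988 <1
  x=-0.454: |R|=0.77645 <1
  x=-1.427: |R|=1.84973 >1
  x=-1.168: |R|=1.35728 >1
  x=-1.070: |R|=1.21006 >1
Interval (-0.8944, 0).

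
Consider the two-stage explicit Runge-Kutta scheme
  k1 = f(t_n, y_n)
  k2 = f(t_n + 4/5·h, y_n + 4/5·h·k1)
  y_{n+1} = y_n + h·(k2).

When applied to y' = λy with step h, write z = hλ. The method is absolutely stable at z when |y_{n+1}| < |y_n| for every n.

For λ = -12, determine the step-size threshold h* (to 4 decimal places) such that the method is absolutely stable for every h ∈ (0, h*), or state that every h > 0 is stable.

Test eqn y'=λy, z=hλ:
  k1=λy_n ⇒ h·k1=z·y_n;  k2=λ(1+4/5z)y_n ⇒ h·k2=z(1+4/5z)y_n
  y_{n+1}/y_n = 1 + z(1+4/5z) = 1 + z + 4/5z²
  Hence R(z) = 1 + z + 4/5z².

Need |R(x)|<1, x<0.
x=-1.54: |R|=1.3573
R=1: x+4/5x²=0 ⇒ x=−5/4=-1.2500; min R=1−1/(4·4/5)=0.6875>−1
Confirm numerically:
  x=-1.004: |R|=0.80241 <1
  x=-0.903: |R|=0.74933 <1
  x=-0.689: |R|=0.69078 <1
  x=-1.616: |R|=1.47316 >1
  x=-1.360: |R|=1.11968 >1
So |R|<1 on (-1.2500, 0).

(-1.2500,0); λ=-12 ⇒ h* = (5/4)/12 = 0.1042.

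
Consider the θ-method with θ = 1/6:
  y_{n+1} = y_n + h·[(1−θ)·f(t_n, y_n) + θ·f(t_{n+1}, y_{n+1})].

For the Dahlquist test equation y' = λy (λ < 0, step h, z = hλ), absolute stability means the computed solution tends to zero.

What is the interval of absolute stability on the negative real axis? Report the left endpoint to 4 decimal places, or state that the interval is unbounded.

z∈(-3.0000,0).

With y'=λy (z=hλ):
  y_{n+1} = y_n + z·[5/6·y_n + 1/6·y_{n+1}] ⇒ (1 − 1/6z)y_{n+1} = (1 + 5/6z)y_n
  Hence R(z) = (1 + 5/6z)/(1 − 1/6z).

Need |R(x)|<1, x<0.
x=-0.53: |R|=0.5130
R=−1: 1+5/6x = −1+1/6x ⇒ -2/3x=2 ⇒ x=2/(-2/3)=-3.0000
Confirm numerically:
  x=-2.620: |R|=0.82367 <1
  x=-1.561: |R|=0.23873 <1
  x=-1.417: |R|=0.14629 <1
  x=-3.536: |R|=1.22483 >1
  x=-3.237: |R|=1.10263 >1
  x=-3.039: |R|=1.01726 >1
Stable set (-3.0000, 0).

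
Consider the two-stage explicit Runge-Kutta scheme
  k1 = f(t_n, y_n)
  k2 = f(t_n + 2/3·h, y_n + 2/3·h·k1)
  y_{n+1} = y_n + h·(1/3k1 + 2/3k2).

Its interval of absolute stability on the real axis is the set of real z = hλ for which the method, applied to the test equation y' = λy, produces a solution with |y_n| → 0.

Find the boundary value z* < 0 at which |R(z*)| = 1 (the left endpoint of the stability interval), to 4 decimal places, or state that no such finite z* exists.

On y'=λy, z=hλ:
  k1=λy_n ⇒ h·k1=z·y_n;  k2=λ(1+2/3z)y_n ⇒ h·k2=z(1+2/3z)y_n
  y_{n+1}/y_n = 1 + 1/3z + 2/3z(1+2/3z) = 1 + z + 4/9z²
  ⇒ R(z) = 1 + z + 4/9z².

Boundary: |R(x)|=1, x<0.
x=-0.54: |R|=0.5896
R=1: x+4/9x²=0 ⇒ x=−9/4=-2.2500; min R=1−1/(4·4/9)=0.4375>−1
Confirm numerically:
  x=-1.906: |R|=0.70859 <1
  x=-1.177: |R|=0.43870 <1
  x=-1.149: |R|=0.43776 <1
  x=-1.048: |R|=0.44014 <1
  x=-2.739: |R|=1.59528 >1
  x=-2.646: |R|=1.46570 >1
  x=-2.636: |R|=1.45222 >1
Interval (-2.2500, 0).

left endpoint -2.2500.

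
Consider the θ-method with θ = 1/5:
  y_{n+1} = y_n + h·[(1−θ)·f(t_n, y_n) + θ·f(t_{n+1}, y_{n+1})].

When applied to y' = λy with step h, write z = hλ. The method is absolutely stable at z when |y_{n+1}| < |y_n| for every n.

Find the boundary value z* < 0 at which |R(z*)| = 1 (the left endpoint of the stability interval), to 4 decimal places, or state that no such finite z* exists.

left endpoint -3.3333.

With y'=λy (z=hλ):
  y_{n+1} = y_n + z·[4/5·y_n + 1/5·y_{n+1}] ⇒ (1 − 1/5z)y_{n+1} = (1 + 4/5z)y_n
  R(z) = (1 + 4/5z)/(1 − 1/5z).

Find x<0 with |R(x)|<1.
x=-0.98: |R|=0.1806
R=−1: 1+4/5x = −1+1/5x ⇒ -3/5x=2 ⇒ x=2/(-3/5)=-3.3333
Confirm numerically:
  x=-2.695: |R|=0.75114 <1
  x=-2.538: |R|=0.68347 <1
  x=-1.706: |R|=0.27200 <1
  x=-1.594: |R|=0.20867 <1
  x=-3.596: |R|=1.09167 >1
  x=-3.532: |R|=1.06985 >1
So |R|<1 on (-3.3333, 0).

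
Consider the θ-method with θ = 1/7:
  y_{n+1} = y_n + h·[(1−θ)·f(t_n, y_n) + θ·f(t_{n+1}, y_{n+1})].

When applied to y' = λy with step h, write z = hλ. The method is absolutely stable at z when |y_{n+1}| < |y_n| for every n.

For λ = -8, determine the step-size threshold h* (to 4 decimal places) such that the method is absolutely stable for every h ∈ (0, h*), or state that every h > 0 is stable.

(-2.8000,0); λ=-8 ⇒ h* = (14/5)/8 = 0.3500.

Set f=λy, z=hλ:
  y_{n+1} = y_n + z·[6/7·y_n + 1/7·y_{n+1}] ⇒ (1 − 1/7z)y_{n+1} = (1 + 6/7z)y_n
  so R(z) = (1 + 6/7z)/(1 − 1/7z).

Need |R(x)|<1, x<0.
x=-0.38: |R|=0.6396
R=−1: 1+6/7x = −1+1/7x ⇒ -5/7x=2 ⇒ x=2/(-5/7)=-2.8000
Confirm numerically:
  x=-2.621: |R|=0.90697 <1
  x=-2.506: |R|=0.84536 <1
  x=-2.400: |R|=0.78723 <1
  x=-2.169: |R|=0.65591 <1
  x=-2.960: |R|=1.08032 >1
  x=-2.953: |R|=1.07686 >1
  x=-2.917: |R|=1.05899 >1
So |R|<1 on (-2.8000, 0).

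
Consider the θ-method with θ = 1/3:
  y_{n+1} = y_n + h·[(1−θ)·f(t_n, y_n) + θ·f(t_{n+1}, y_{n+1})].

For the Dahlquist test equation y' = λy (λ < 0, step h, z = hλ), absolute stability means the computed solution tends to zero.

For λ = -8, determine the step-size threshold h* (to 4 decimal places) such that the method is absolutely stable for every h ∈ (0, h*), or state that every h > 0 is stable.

(-6.0000,0); λ=-8 ⇒ h* = (6)/8 = 0.7500.

On y'=λy, z=hλ:
  y_{n+1} = y_n + z·[2/3·y_n + 1/3·y_{n+1}] ⇒ (1 − 1/3z)y_{n+1} = (1 + 2/3z)y_n
  Hence R(z) = (1 + 2/3z)/(1 − 1/3z).

Boundary: |R(x)|=1, x<0.
x=-1.08: |R|=0.2059
R=−1: 1+2/3x = −1+1/3x ⇒ -1/3x=2 ⇒ x=2/(-1/3)=-6.0000
Confirm numerically:
  x=-5.369: |R|=0.92460 <1
  x=-2.787: |R|=0.44479 <1
  x=-2.689: |R|=0.41800 <1
  x=-2.678: |R|=0.41493 <1
  x=-6.581: |R|=1.06064 >1
  x=-6.428: |R|=1.04540 >1
  x=-6.228: |R|=1.02471 >1
So |R|<1 on (-6.0000, 0).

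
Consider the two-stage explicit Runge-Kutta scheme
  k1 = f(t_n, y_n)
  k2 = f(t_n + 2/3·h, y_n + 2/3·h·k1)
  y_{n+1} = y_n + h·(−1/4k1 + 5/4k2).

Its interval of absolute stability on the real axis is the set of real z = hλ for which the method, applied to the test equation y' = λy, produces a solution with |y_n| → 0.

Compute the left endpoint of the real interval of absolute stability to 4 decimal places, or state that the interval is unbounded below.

Set f=λy, z=hλ:
  k1=λy_n ⇒ h·k1=z·y_n;  k2=λ(1+2/3z)y_n ⇒ h·k2=z(1+2/3z)y_n
  y_{n+1}/y_n = 1 − 1/4z + 5/4z(1+2/3z) = 1 + z + 5/6z²
  ⇒ R(z) = 1 + z + 5/6z².

Find x<0 with |R(x)|<1.
x=-0.56: |R|=0.7013
R=1: x+5/6x²=0 ⇒ x=−6/5=-1.2000; min R=1−1/(4·5/6)=0.7000>−1
Confirm numerically:
  x=-1.075: |R|=0.88802 <1
  x=-0.913: |R|=0.78164 <1
  x=-0.706: |R|=0.70936 <1
  x=-0.681: |R|=0.70547 <1
  x=-1.559: |R|=1.46640 >1
  x=-1.348: |R|=1.16625 >1
  x=-1.285: |R|=1.09102 >1
Stable set (-1.2000, 0).

left endpoint -1.2000.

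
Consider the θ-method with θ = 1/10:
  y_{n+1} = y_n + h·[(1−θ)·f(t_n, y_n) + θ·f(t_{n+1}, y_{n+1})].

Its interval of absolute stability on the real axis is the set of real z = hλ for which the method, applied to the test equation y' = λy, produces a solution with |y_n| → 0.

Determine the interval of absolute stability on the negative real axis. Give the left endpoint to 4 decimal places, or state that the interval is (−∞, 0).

With y'=λy (z=hλ):
  y_{n+1} = y_n + z·[9/10·y_n + 1/10·y_{n+1}] ⇒ (1 − 1/10z)y_{n+1} = (1 + 9/10z)y_n
  ⇒ R(z) = (1 + 9/10z)/(1 − 1/10z).

Find x<0 with |R(x)|<1.
x=-1.46: |R|=0.2740
R=−1: 1+9/10x = −1+1/10x ⇒ -4/5x=2 ⇒ x=2/(-4/5)=-2.5000
Confirm numerically:
  x=-2.342: |R|=0.89759 <1
  x=-1.603: |R|=0.38154 <1
  x=-1.453: |R|=0.26866 <1
  x=-1.143: |R|=0.02576 <1
  x=-2.769: |R|=1.16853 >1
  x=-2.599: |R|=1.06286 >1
  x=-2.543: |R|=1.02743 >1
Interval (-2.5000, 0).

z∈(-2.5000,0).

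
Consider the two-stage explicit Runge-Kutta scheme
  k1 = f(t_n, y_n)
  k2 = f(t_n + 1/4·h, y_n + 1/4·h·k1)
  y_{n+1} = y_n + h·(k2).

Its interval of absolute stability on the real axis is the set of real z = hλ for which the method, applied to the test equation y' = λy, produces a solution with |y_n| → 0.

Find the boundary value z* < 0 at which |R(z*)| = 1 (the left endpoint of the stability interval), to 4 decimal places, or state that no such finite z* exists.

left endpoint -4.0000.

On y'=λy, z=hλ:
  k1=λy_n ⇒ h·k1=z·y_n;  k2=λ(1+1/4z)y_n ⇒ h·k2=z(1+1/4z)y_n
  y_{n+1}/y_n = 1 + z(1+1/4z) = 1 + z + 1/4z²
  Hence R(z) = 1 + z + 1/4z².

Need |R(x)|<1, x<0.
x=-1.78: |R|=0.0121
R=1: x+1/4x²=0 ⇒ x=−4=-4.0000; min R=1−1/(4·1/4)=0.0000>−1
Confirm numerically:
  x=-3.295: |R|=0.41926 <1
  x=-3.200: |R|=0.36000 <1
  x=-2.184: |R|=0.00846 <1
  x=-4.595: |R|=1.68351 >1
  x=-4.569: |R|=1.64994 >1
  x=-4.547: |R|=1.62180 >1
Interval (-4.0000, 0).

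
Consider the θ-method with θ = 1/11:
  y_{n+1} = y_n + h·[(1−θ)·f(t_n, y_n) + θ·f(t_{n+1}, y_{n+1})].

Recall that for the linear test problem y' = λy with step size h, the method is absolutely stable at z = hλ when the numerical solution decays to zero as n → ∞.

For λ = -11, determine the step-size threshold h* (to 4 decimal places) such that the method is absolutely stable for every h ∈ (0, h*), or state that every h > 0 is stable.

(-2.4444,0); λ=-11 ⇒ h* = (22/9)/11 = 0.2222.

Set f=λy, z=hλ:
  y_{n+1} = y_n + z·[10/11·y_n + 1/11·y_{n+1}] ⇒ (1 − 1/11z)y_{n+1} = (1 + 10/11z)y_n
  Hence R(z) = (1 + 10/11z)/(1 − 1/11z).

Boundary: |R(x)|=1, x<0.
x=-1.26: |R|=0.1305
R=−1: 1+10/11x = −1+1/11x ⇒ -9/11x=2 ⇒ x=2/(-9/11)=-2.4444
Confirm numerically:
  x=-2.069: |R|=0.74145 <1
  x=-1.161: |R|=0.05016 <1
  x=-1.117: |R|=0.01403 <1
  x=-2.608: |R|=1.10817 >1
  x=-2.599: |R|=1.10229 >1
Stable set (-2.4444, 0).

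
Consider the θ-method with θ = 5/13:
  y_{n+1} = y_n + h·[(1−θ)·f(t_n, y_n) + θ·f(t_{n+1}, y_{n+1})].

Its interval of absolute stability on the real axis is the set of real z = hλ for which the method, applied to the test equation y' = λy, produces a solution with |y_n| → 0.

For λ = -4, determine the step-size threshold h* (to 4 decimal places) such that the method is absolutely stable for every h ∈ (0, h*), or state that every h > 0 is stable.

(-8.6667,0); λ=-4 ⇒ h* = (26/3)/4 = 2.1667.

Test eqn y'=λy, z=hλ:
  y_{n+1} = y_n + z·[8/13·y_n + 5/13·y_{n+1}] ⇒ (1 − 5/13z)y_{n+1} = (1 + 8/13z)y_n
  ⇒ R(z) = (1 + 8/13z)/(1 − 5/13z).

Solve |R(x)|<1 on ℝ⁻.
x=-0.52: |R|=0.5667
R=−1: 1+8/13x = −1+5/13x ⇒ -3/13x=2 ⇒ x=2/(-3/13)=-8.6667
Confirm numerically:
  x=-7.352: |R|=0.92074 <1
  x=-6.233: |R|=0.83469 <1
  x=-4.085: |R|=0.58878 <1
  x=-9.209: |R|=1.02756 >1
  x=-9.136: |R|=1.02399 >1
  x=-8.861: |R|=1.01017 >1
Stable set (-8.6667, 0).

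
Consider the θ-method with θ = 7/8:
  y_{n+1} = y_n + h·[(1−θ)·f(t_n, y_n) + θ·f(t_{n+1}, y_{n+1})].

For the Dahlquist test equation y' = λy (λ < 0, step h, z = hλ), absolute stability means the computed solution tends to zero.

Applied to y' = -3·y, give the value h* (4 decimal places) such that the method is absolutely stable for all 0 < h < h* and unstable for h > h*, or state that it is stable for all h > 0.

(−∞, 0) — no finite endpoint. Any h>0 works for λ=-3.

With y'=λy (z=hλ):
  y_{n+1} = y_n + z·[1/8·y_n + 7/8·y_{n+1}] ⇒ (1 − 7/8z)y_{n+1} = (1 + 1/8z)y_n
  R(z) = (1 + 1/8z)/(1 − 7/8z).

Find x<0 with |R(x)|<1.
x=-1.7: |R|=0.3166
x=-2: |R|=0.2727
x=-10: |R|=0.0256
x=-100: |R|=0.1299
θ=7/8≥1/2 ⇒ |1+1/8x|<|1−7/8x| ∀x<0 ⇒ unbounded interval.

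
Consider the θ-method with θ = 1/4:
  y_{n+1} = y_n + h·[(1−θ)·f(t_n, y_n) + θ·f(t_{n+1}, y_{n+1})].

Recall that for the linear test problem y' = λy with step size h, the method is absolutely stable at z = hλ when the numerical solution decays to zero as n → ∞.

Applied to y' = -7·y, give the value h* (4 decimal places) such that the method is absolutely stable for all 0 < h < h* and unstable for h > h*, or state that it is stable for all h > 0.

(-4.0000,0); λ=-7 ⇒ h* = (4)/7 = 0.5714.

With y'=λy (z=hλ):
  y_{n+1} = y_n + z·[3/4·y_n + 1/4·y_{n+1}] ⇒ (1 − 1/4z)y_{n+1} = (1 + 3/4z)y_n
  ⇒ R(z) = (1 + 3/4z)/(1 − 1/4z).

Find x<0 with |R(x)|<1.
x=-0.92: |R|=0.2520
R=−1: 1+3/4x = −1+1/4x ⇒ -1/2x=2 ⇒ x=2/(-1/2)=-4.0000
Confirm numerically:
  x=-3.798: |R|=0.94819 <1
  x=-3.059: |R|=0.73339 <1
  x=-2.312: |R|=0.46515 <1
  x=-4.595: |R|=1.13845 >1
  x=-4.308: |R|=1.07415 >1
  x=-4.171: |R|=1.04186 >1
Interval (-4.0000, 0).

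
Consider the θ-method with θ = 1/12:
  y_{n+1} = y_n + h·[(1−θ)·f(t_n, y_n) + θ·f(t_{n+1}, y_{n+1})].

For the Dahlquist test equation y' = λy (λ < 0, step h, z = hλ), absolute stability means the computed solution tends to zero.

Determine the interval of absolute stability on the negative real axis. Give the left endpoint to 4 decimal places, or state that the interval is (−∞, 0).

z∈(-2.4000,0).

Set f=λy, z=hλ:
  y_{n+1} = y_n + z·[11/12·y_n + 1/12·y_{n+1}] ⇒ (1 − 1/12z)y_{n+1} = (1 + 11/12z)y_n
  Hence R(z) = (1 + 11/12z)/(1 − 1/12z).

Find x<0 with |R(x)|<1.
x=-1.04: |R|=0.0429
R=−1: 1+11/12x = −1+1/12x ⇒ -5/6x=2 ⇒ x=2/(-5/6)=-2.4000
Confirm numerically:
  x=-1.470: |R|=0.30958 <1
  x=-1.343: |R|=0.20782 <1
  x=-1.265: |R|=0.14436 <1
  x=-2.599: |R|=1.13631 >1
  x=-2.579: |R|=1.12278 >1
Stable set (-2.4000, 0).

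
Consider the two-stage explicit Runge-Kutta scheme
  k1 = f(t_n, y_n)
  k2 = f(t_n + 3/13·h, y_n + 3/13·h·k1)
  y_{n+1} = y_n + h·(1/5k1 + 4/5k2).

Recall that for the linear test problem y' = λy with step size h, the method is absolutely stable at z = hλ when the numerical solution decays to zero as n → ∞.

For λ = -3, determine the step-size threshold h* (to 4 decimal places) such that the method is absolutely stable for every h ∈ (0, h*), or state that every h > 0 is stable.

Test eqn y'=λy, z=hλ:
  k1=λy_n ⇒ h·k1=z·y_n;  k2=λ(1+3/13z)y_n ⇒ h·k2=z(1+3/13z)y_n
  y_{n+1}/y_n = 1 + 1/5z + 4/5z(1+3/13z) = 1 + z + 12/65z²
  so R(z) = 1 + z + 12/65z².

Find x<0 with |R(x)|<1.
x=-0.81: |R|=0.3111
R=1: x+12/65x²=0 ⇒ x=−65/12=-5.4167; min R=1−1/(4·12/65)=-0.3542>−1
Confirm numerically:
  x=-4.881: |R|=0.51731 <1
  x=-4.084: |R|=0.00479 <1
  x=-3.957: |R|=0.06632 <1
  x=-3.022: |R|=0.33600 <1
  x=-5.788: |R|=1.39679 >1
  x=-5.766: |R|=1.37186 >1
  x=-5.510: |R|=1.09494 >1
Stable set (-5.4167, 0).

(-5.4167,0); λ=-3 ⇒ h* = (65/12)/3 = 1.8056.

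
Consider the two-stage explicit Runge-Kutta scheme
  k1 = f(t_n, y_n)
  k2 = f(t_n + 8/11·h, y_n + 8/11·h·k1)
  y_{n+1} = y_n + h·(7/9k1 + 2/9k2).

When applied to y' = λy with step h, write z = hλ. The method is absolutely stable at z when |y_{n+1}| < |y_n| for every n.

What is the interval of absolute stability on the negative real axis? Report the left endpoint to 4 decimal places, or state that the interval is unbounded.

z∈(-6.1875,0).

With y'=λy (z=hλ):
  k1=λy_n ⇒ h·k1=z·y_n;  k2=λ(1+8/11z)y_n ⇒ h·k2=z(1+8/11z)y_n
  y_{n+1}/y_n = 1 + 7/9z + 2/9z(1+8/11z) = 1 + z + 16/99z²
  so R(z) = 1 + z + 16/99z².

Find x<0 with |R(x)|<1.
x=-0.38: |R|=0.6433
R=1: x+16/99x²=0 ⇒ x=−99/16=-6.1875; min R=1−1/(4·16/99)=-0.5469>−1
Confirm numerically:
  x=-5.888: |R|=0.71500 <1
  x=-5.824: |R|=0.65785 <1
  x=-2.976: |R|=0.54463 <1
  x=-6.490: |R|=1.31729 >1
  x=-6.323: |R|=1.13847 >1
So |R|<1 on (-6.1875, 0).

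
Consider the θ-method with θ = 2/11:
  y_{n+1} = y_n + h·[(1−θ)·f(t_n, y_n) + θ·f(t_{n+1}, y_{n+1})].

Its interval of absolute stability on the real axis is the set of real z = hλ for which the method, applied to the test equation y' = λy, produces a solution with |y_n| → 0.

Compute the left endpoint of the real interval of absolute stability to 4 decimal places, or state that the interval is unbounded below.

left endpoint -3.1429.

With y'=λy (z=hλ):
  y_{n+1} = y_n + z·[9/11·y_n + 2/11·y_{n+1}] ⇒ (1 − 2/11z)y_{n+1} = (1 + 9/11z)y_n
  ⇒ R(z) = (1 + 9/11z)/(1 − 2/11z).

Need |R(x)|<1, x<0.
x=-1.44: |R|=0.1412
R=−1: 1+9/11x = −1+2/11x ⇒ -7/11x=2 ⇒ x=2/(-7/11)=-3.1429
Confirm numerically:
  x=-2.975: |R|=0.93068 <1
  x=-2.292: |R|=0.61781 <1
  x=-1.965: |R|=0.44776 <1
  x=-1.444: |R|=0.14372 <1
  x=-3.658: |R|=1.19688 >1
  x=-3.525: |R|=1.14820 >1
Stable set (-3.1429, 0).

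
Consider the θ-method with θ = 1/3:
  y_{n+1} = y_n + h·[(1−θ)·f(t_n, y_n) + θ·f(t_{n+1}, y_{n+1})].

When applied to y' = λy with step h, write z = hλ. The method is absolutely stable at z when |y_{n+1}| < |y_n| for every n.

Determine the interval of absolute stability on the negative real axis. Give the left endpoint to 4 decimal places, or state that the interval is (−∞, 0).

(-6.0000, 0).

With y'=λy (z=hλ):
  y_{n+1} = y_n + z·[2/3·y_n + 1/3·y_{n+1}] ⇒ (1 − 1/3z)y_{n+1} = (1 + 2/3z)y_n
  ⇒ R(z) = (1 + 2/3z)/(1 − 1/3z).

Solve |R(x)|<1 on ℝ⁻.
x=-0.46: |R|=0.6012
R=−1: 1+2/3x = −1+1/3x ⇒ -1/3x=2 ⇒ x=2/(-1/3)=-6.0000
Confirm numerically:
  x=-5.608: |R|=0.95446 <1
  x=-5.088: |R|=0.88724 <1
  x=-3.245: |R|=0.55885 <1
  x=-2.715: |R|=0.42520 <1
  x=-6.542: |R|=1.05680 >1
  x=-6.365: |R|=1.03897 >1
  x=-6.267: |R|=1.02881 >1
So |R|<1 on (-6.0000, 0).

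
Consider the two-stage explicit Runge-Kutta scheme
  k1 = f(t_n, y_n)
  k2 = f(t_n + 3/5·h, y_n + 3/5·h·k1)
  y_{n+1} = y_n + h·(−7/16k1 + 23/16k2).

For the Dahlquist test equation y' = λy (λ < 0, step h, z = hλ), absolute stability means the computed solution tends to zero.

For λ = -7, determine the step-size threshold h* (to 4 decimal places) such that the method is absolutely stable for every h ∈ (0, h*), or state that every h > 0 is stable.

(-1.1594,0); λ=-7 ⇒ h* = (80/69)/7 = 0.1656.

With y'=λy (z=hλ):
  k1=λy_n ⇒ h·k1=z·y_n;  k2=λ(1+3/5z)y_n ⇒ h·k2=z(1+3/5z)y_n
  y_{n+1}/y_n = 1 − 7/16z + 23/16z(1+3/5z) = 1 + z + 69/80z²
  so R(z) = 1 + z + 69/80z².

Boundary: |R(x)|=1, x<0.
x=-1.22: |R|=1.0637
R=1: x+69/80x²=0 ⇒ x=−80/69=-1.1594; min R=1−1/(4·69/80)=0.7101>−1
Confirm numerically:
  x=-1.035: |R|=0.88893 <1
  x=-0.885: |R|=0.79053 <1
  x=-0.565: |R|=0.71033 <1
  x=-1.426: |R|=1.32787 >1
  x=-1.354: |R|=1.22724 >1
Interval (-1.1594, 0).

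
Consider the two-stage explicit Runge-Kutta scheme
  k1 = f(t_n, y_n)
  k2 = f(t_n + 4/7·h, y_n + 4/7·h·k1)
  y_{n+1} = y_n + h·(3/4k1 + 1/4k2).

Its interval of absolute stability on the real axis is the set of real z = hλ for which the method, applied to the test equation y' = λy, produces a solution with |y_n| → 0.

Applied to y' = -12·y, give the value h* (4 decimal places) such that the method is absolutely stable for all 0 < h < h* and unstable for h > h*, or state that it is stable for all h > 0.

(-7.0000,0); λ=-12 ⇒ h* = (7)/12 = 0.5833.

On y'=λy, z=hλ:
  k1=λy_n ⇒ h·k1=z·y_n;  k2=λ(1+4/7z)y_n ⇒ h·k2=z(1+4/7z)y_n
  y_{n+1}/y_n = 1 + 3/4z + 1/4z(1+4/7z) = 1 + z + 1/7z²
  R(z) = 1 + z + 1/7z².

Need |R(x)|<1, x<0.
x=-1.14: |R|=0.0457
R=1: x+1/7x²=0 ⇒ x=−7=-7.0000; min R=1−1/(4·1/7)=-0.7500>−1
Confirm numerically:
  x=-6.187: |R|=0.28142 <1
  x=-5.180: |R|=0.34680 <1
  x=-4.521: |R|=0.60108 <1
  x=-7.480: |R|=1.51291 >1
  x=-7.097: |R|=1.09834 >1
Stable set (-7.0000, 0).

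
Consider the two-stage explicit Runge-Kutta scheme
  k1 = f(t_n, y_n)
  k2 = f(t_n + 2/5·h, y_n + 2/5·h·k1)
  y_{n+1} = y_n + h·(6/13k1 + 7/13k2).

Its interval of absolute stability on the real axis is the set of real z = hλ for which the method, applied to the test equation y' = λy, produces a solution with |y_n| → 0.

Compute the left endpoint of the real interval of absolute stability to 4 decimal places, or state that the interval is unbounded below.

z* = -4.6429.

Test eqn y'=λy, z=hλ:
  k1=λy_n ⇒ h·k1=z·y_n;  k2=λ(1+2/5z)y_n ⇒ h·k2=z(1+2/5z)y_n
  y_{n+1}/y_n = 1 + 6/13z + 7/13z(1+2/5z) = 1 + z + 14/65z²
  so R(z) = 1 + z + 14/65z².

Boundary: |R(x)|=1, x<0.
x=-1.04: |R|=0.1930
R=1: x+14/65x²=0 ⇒ x=−65/14=-4.6429; min R=1−1/(4·14/65)=-0.1607>−1
Confirm numerically:
  x=-4.218: |R|=0.61402 <1
  x=-3.015: |R|=0.05711 <1
  x=-2.202: |R|=0.15764 <1
  x=-1.915: |R|=0.12514 <1
  x=-5.011: |R|=1.39733 >1
  x=-4.898: |R|=1.26916 >1
  x=-4.669: |R|=1.02629 >1
Interval (-4.6429, 0).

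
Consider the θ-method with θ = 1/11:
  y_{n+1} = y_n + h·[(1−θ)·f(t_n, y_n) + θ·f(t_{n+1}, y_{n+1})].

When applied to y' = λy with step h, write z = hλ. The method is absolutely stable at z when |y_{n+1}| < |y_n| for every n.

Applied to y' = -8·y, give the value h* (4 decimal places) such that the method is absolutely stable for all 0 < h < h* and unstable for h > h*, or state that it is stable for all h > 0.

On y'=λy, z=hλ:
  y_{n+1} = y_n + z·[10/11·y_n + 1/11·y_{n+1}] ⇒ (1 − 1/11z)y_{n+1} = (1 + 10/11z)y_n
  ⇒ R(z) = (1 + 10/11z)/(1 − 1/11z).

Boundary: |R(x)|=1, x<0.
x=-0.62: |R|=0.4131
R=−1: 1+10/11x = −1+1/11x ⇒ -9/11x=2 ⇒ x=2/(-9/11)=-2.4444
Confirm numerically:
  x=-2.246: |R|=0.86517 <1
  x=-2.070: |R|=0.74216 <1
  x=-1.989: |R|=0.68443 <1
  x=-1.835: |R|=0.57265 <1
  x=-2.754: |R|=1.20256 >1
  x=-2.741: |R|=1.19424 >1
  x=-2.636: |R|=1.12643 >1
Stable set (-2.4444, 0).

(-2.4444,0); λ=-8 ⇒ h* = (22/9)/8 = 0.3056.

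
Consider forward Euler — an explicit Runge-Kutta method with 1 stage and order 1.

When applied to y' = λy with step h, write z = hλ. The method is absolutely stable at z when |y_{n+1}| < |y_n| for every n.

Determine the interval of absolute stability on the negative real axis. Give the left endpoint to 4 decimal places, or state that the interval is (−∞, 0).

z∈(-2.0000,0).

Set f=λy, z=hλ:
  order 1, 1-stage ⇒ R(z)=1+z
  (e.g. R(-0.59)=0.41000, |R|=0.41000)

Find x<0 with |R(x)|<1.
x=-0.59: |R|=0.4100
|R(-1.24)|=0.2400 |R(-0.68)|=0.3200 |R(-0.58)|=0.4200
Bisect:
  x_lo=-2.5987 |R|=1.5987  x_hi=-0.0541 |R|=0.9459
  mid=-1.32644 |R|=0.32644 →hi
  mid=-1.96259 |R|=0.96259 →hi
  mid=-2.28066 |R|=1.28066 →lo
  mid=-2.12162 |R|=1.12162 →lo
  mid=-2.04210 |R|=1.04210 →lo
  mid=-2.00234 |R|=1.00234 →lo
  mid=-1.98246 |R|=0.98246 →hi
  mid=-1.99240 |R|=0.99240 →hi
  mid=-1.99737 |R|=0.99737 →hi
  ...
  [-2.00001,-1.99986] ⇒ x*=-2.0000
Interval (-2.0000, 0).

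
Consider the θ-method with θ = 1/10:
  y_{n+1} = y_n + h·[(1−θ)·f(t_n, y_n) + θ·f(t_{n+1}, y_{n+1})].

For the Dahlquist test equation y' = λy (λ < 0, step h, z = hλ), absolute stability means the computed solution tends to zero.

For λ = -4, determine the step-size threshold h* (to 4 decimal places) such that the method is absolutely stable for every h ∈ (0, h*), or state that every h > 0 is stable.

(-2.5000,0); λ=-4 ⇒ h* = (5/2)/4 = 0.6250.

With y'=λy (z=hλ):
  y_{n+1} = y_n + z·[9/10·y_n + 1/10·y_{n+1}] ⇒ (1 − 1/10z)y_{n+1} = (1 + 9/10z)y_n
  Hence R(z) = (1 + 9/10z)/(1 − 1/10z).

Need |R(x)|<1, x<0.
x=-1.62: |R|=0.3941
R=−1: 1+9/10x = −1+1/10x ⇒ -4/5x=2 ⇒ x=2/(-4/5)=-2.5000
Confirm numerically:
  x=-1.906: |R|=0.60087 <1
  x=-1.165: |R|=0.04344 <1
  x=-1.089: |R|=0.01795 <1
  x=-2.883: |R|=1.23783 >1
  x=-2.776: |R|=1.17282 >1
Interval (-2.5000, 0).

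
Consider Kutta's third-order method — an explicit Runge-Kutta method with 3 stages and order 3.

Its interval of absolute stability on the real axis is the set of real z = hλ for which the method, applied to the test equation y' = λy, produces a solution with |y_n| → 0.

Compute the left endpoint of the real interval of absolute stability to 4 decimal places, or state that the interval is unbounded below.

z* = -2.5127.

Test eqn y'=λy, z=hλ:
  order 3, 3-stage ⇒ R(z)=1+z+z^2/2+z^3/6
  (e.g. R(-1.79)=-0.14384, |R|=0.14384)

Find x<0 with |R(x)|<1.
x=-1.79: |R|=0.1438
|R(-1.77)|=0.1278 |R(-1.44)|=0.0991 |R(-0.71)|=0.4824
Bisect:
  x_lo=-3.1680 |R|=2.4490  x_hi=-0.1258 |R|=0.8818
  mid=-1.64691 |R|=0.03524 →hi
  mid=-2.40745 |R|=0.83506 →hi
  mid=-2.78771 |R|=1.51276 →lo
  mid=-2.59758 |R|=1.14503 →lo
  mid=-2.50251 |R|=0.98325 →hi
  mid=-2.55005 |R|=1.06239 →lo
  mid=-2.52628 |R|=1.02239 →lo
  mid=-2.51440 |R|=1.00272 →lo
  mid=-2.50845 |R|=0.99296 →hi
  mid=-2.51143 |R|=0.99783 →hi
  ...
  [-2.51291,-2.51273] ⇒ x*=-2.5127
So |R|<1 on (-2.5127, 0).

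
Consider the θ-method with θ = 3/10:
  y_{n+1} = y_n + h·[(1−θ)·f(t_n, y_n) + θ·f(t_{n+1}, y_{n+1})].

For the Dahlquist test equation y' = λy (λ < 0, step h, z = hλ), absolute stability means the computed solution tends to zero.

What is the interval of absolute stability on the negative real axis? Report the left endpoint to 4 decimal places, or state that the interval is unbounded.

(-5.0000, 0).

With y'=λy (z=hλ):
  y_{n+1} = y_n + z·[7/10·y_n + 3/10·y_{n+1}] ⇒ (1 − 3/10z)y_{n+1} = (1 + 7/10z)y_n
  so R(z) = (1 + 7/10z)/(1 − 3/10z).

Find x<0 with |R(x)|<1.
x=-1.41: |R|=0.0091
R=−1: 1+7/10x = −1+3/10x ⇒ -2/5x=2 ⇒ x=2/(-2/5)=-5.0000
Confirm numerically:
  x=-4.292: |R|=0.87620 <1
  x=-4.146: |R|=0.84776 <1
  x=-2.012: |R|=0.25468 <1
  x=-2.011: |R|=0.25429 <1
  x=-5.450: |R|=1.06831 >1
  x=-5.305: |R|=1.04708 >1
  x=-5.198: |R|=1.03094 >1
Interval (-5.0000, 0).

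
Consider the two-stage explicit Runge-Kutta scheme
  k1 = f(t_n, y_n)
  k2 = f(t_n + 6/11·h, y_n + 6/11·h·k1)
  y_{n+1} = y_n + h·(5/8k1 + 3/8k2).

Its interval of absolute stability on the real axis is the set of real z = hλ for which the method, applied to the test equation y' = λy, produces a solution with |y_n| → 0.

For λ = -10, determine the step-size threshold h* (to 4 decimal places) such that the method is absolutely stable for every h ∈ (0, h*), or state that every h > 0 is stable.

On y'=λy, z=hλ:
  k1=λy_n ⇒ h·k1=z·y_n;  k2=λ(1+6/11z)y_n ⇒ h·k2=z(1+6/11z)y_n
  y_{n+1}/y_n = 1 + 5/8z + 3/8z(1+6/11z) = 1 + z + 9/44z²
  so R(z) = 1 + z + 9/44z².

Need |R(x)|<1, x<0.
x=-1.13: |R|=0.1312
R=1: x+9/44x²=0 ⇒ x=−44/9=-4.8889; min R=1−1/(4·9/44)=-0.2222>−1
Confirm numerically:
  x=-3.514: |R|=0.01177 <1
  x=-2.348: |R|=0.22032 <1
  x=-2.330: |R|=0.21954 <1
  x=-1.966: |R|=0.17540 <1
  x=-5.470: |R|=1.65018 >1
  x=-5.466: |R|=1.64524 >1
  x=-5.224: |R|=1.35808 >1
Stable set (-4.8889, 0).

(-4.8889,0); λ=-10 ⇒ h* = (44/9)/10 = 0.4889.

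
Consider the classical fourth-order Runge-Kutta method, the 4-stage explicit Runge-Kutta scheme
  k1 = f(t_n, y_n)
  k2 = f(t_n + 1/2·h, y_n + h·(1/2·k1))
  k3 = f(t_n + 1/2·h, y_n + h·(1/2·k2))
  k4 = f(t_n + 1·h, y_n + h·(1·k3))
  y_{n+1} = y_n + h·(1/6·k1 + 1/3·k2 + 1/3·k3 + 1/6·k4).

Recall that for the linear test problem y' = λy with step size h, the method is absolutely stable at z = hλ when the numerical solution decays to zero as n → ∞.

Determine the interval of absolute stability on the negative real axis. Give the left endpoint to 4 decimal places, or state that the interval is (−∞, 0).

(-2.7853, 0).

Set f=λy, z=hλ:
  order 4, 4-stage ⇒ R(z)=1+z+z^2/2+z^3/6+z^4/24
  (e.g. R(-0.45)=0.63777, |R|=0.63777)

Boundary: |R(x)|=1, x<0.
x=-0.45: |R|=0.6378
|R(-2.21)|=0.4270 |R(-1.24)|=0.3095 |R(-0.96)|=0.3887
Bisect:
  x_lo=-3.0998 |R|=1.5875  x_hi=-0.1546 |R|=0.8567
  mid=-1.62723 |R|=0.27073 →hi
  mid=-2.36353 |R|=0.52932 →hi
  mid=-2.73168 |R|=0.92213 →hi
  mid=-2.91575 |R|=1.21518 →lo
  mid=-2.82372 |R|=1.05949 →lo
  mid=-2.77770 |R|=0.98861 →hi
  mid=-2.80071 |R|=1.02349 →lo
  mid=-2.78920 |R|=1.00591 →lo
  mid=-2.78345 |R|=0.99723 →hi
  mid=-2.78633 |R|=1.00156 →lo
  ...
  [-2.78543,-2.78525] ⇒ x*=-2.7853
Stable set (-2.7853, 0).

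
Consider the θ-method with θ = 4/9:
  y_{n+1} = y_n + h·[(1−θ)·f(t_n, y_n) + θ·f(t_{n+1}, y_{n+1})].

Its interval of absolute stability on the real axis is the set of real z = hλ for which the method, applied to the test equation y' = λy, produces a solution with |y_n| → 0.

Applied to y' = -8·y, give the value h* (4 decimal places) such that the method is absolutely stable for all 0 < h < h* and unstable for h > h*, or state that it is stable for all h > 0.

(-18.0000,0); λ=-8 ⇒ h* = (18)/8 = 2.2500.

Test eqn y'=λy, z=hλ:
  y_{n+1} = y_n + z·[5/9·y_n + 4/9·y_{n+1}] ⇒ (1 − 4/9z)y_{n+1} = (1 + 5/9z)y_n
  ⇒ R(z) = (1 + 5/9z)/(1 − 4/9z).

Solve |R(x)|<1 on ℝ⁻.
x=-0.86: |R|=0.3778
R=−1: 1+5/9x = −1+4/9x ⇒ -1/9x=2 ⇒ x=2/(-1/9)=-18.0000
Confirm numerically:
  x=-8.198: |R|=0.76546 <1
  x=-8.087: |R|=0.76025 <1
  x=-7.482: |R|=0.72981 <1
  x=-18.595: |R|=1.00714 >1
  x=-18.535: |R|=1.00643 >1
  x=-18.466: |R|=1.00562 >1
Interval (-18.0000, 0).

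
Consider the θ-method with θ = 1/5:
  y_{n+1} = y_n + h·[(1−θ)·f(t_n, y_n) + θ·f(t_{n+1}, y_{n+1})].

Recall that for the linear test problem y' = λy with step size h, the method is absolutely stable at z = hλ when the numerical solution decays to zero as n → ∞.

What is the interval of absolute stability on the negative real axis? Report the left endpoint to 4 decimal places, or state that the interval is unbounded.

z∈(-3.3333,0).

Test eqn y'=λy, z=hλ:
  y_{n+1} = y_n + z·[4/5·y_n + 1/5·y_{n+1}] ⇒ (1 − 1/5z)y_{n+1} = (1 + 4/5z)y_n
  Hence R(z) = (1 + 4/5z)/(1 − 1/5z).

Need |R(x)|<1, x<0.
x=-1.52: |R|=0.1656
R=−1: 1+4/5x = −1+1/5x ⇒ -3/5x=2 ⇒ x=2/(-3/5)=-3.3333
Confirm numerically:
  x=-3.278: |R|=0.97995 <1
  x=-2.330: |R|=0.58936 <1
  x=-2.272: |R|=0.56216 <1
  x=-1.645: |R|=0.23777 <1
  x=-3.777: |R|=1.15165 >1
  x=-3.583: |R|=1.08727 >1
So |R|<1 on (-3.3333, 0).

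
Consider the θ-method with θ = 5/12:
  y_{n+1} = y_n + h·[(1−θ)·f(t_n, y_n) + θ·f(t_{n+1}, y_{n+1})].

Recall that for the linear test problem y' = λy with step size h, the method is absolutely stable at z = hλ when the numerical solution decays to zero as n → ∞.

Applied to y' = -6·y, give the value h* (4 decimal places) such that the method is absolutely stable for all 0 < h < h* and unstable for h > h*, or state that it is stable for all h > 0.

Test eqn y'=λy, z=hλ:
  y_{n+1} = y_n + z·[7/12·y_n + 5/12·y_{n+1}] ⇒ (1 − 5/12z)y_{n+1} = (1 + 7/12z)y_n
  Hence R(z) = (1 + 7/12z)/(1 − 5/12z).

Find x<0 with |R(x)|<1.
x=-1.14: |R|=0.2271
R=−1: 1+7/12x = −1+5/12x ⇒ -1/6x=2 ⇒ x=2/(-1/6)=-12.0000
Confirm numerically:
  x=-11.837: |R|=0.99542 <1
  x=-10.445: |R|=0.95158 <1
  x=-5.947: |R|=0.70993 <1
  x=-12.526: |R|=1.01410 >1
  x=-12.468: |R|=1.01259 >1
Stable set (-12.0000, 0).

(-12.0000,0); λ=-6 ⇒ h* = (12)/6 = 2.0000.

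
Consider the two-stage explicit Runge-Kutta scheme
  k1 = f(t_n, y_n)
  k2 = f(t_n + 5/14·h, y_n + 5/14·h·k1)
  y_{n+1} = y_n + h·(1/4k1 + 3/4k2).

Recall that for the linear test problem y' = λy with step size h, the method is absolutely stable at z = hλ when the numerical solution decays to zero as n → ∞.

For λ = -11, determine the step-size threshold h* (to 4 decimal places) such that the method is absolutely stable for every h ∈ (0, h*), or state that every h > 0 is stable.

On y'=λy, z=hλ:
  k1=λy_n ⇒ h·k1=z·y_n;  k2=λ(1+5/14z)y_n ⇒ h·k2=z(1+5/14z)y_n
  y_{n+1}/y_n = 1 + 1/4z + 3/4z(1+5/14z) = 1 + z + 15/56z²
  so R(z) = 1 + z + 15/56z².

Boundary: |R(x)|=1, x<0.
x=-0.4: |R|=0.6429
R=1: x+15/56x²=0 ⇒ x=−56/15=-3.7333; min R=1−1/(4·15/56)=0.0667>−1
Confirm numerically:
  x=-3.413: |R|=0.70715 <1
  x=-2.931: |R|=0.37010 <1
  x=-1.835: |R|=0.06694 <1
  x=-3.956: |R|=1.23595 >1
  x=-3.934: |R|=1.21145 >1
  x=-3.904: |R|=1.17847 >1
Interval (-3.7333, 0).

(-3.7333,0); λ=-11 ⇒ h* = (56/15)/11 = 0.3394.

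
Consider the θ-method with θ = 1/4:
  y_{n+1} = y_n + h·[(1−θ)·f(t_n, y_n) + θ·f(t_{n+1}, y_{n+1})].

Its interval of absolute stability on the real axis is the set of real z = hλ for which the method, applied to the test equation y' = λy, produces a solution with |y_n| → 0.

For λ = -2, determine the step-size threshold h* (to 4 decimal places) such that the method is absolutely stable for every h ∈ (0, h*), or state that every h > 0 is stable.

On y'=λy, z=hλ:
  y_{n+1} = y_n + z·[3/4·y_n + 1/4·y_{n+1}] ⇒ (1 − 1/4z)y_{n+1} = (1 + 3/4z)y_n
  R(z) = (1 + 3/4z)/(1 − 1/4z).

Need |R(x)|<1, x<0.
x=-0.6: |R|=0.4783
R=−1: 1+3/4x = −1+1/4x ⇒ -1/2x=2 ⇒ x=2/(-1/2)=-4.0000
Confirm numerically:
  x=-3.878: |R|=0.96903 <1
  x=-3.053: |R|=0.73146 <1
  x=-2.536: |R|=0.55202 <1
  x=-4.290: |R|=1.06996 >1
  x=-4.043: |R|=1.01069 >1
Interval (-4.0000, 0).

(-4.0000,0); λ=-2 ⇒ h* = (4)/2 = 2.0000.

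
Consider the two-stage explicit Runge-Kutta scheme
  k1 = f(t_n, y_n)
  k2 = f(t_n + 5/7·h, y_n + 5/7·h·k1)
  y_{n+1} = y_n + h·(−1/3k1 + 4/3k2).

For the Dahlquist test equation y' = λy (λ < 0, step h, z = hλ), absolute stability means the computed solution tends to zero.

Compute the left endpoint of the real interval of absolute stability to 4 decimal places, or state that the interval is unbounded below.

On y'=λy, z=hλ:
  k1=λy_n ⇒ h·k1=z·y_n;  k2=λ(1+5/7z)y_n ⇒ h·k2=z(1+5/7z)y_n
  y_{n+1}/y_n = 1 − 1/3z + 4/3z(1+5/7z) = 1 + z + 20/21z²
  Hence R(z) = 1 + z + 20/21z².

Solve |R(x)|<1 on ℝ⁻.
x=-1.2: |R|=1.1714
R=1: x+20/21x²=0 ⇒ x=−21/20=-1.0500; min R=1−1/(4·20/21)=0.7375>−1
Confirm numerically:
  x=-0.993: |R|=0.94609 <1
  x=-0.909: |R|=0.87793 <1
  x=-0.753: |R|=0.78701 <1
  x=-0.508: |R|=0.73778 <1
  x=-1.248: |R|=1.23534 >1
  x=-1.125: |R|=1.08036 >1
So |R|<1 on (-1.0500, 0).

left endpoint -1.0500.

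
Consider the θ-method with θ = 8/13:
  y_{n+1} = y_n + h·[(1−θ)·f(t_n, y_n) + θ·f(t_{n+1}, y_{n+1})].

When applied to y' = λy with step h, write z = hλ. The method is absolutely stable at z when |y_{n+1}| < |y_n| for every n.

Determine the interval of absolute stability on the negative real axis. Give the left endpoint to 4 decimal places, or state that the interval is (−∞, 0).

Test eqn y'=λy, z=hλ:
  y_{n+1} = y_n + z·[5/13·y_n + 8/13·y_{n+1}] ⇒ (1 − 8/13z)y_{n+1} = (1 + 5/13z)y_n
  so R(z) = (1 + 5/13z)/(1 − 8/13z).

Find x<0 with |R(x)|<1.
x=-0.95: |R|=0.4005
x=-2: |R|=0.1034
x=-10: |R|=0.3978
x=-100: |R|=0.5990
θ=8/13≥1/2 ⇒ |1+5/13x|<|1−8/13x| ∀x<0 ⇒ unbounded interval.

unbounded; (−∞, 0).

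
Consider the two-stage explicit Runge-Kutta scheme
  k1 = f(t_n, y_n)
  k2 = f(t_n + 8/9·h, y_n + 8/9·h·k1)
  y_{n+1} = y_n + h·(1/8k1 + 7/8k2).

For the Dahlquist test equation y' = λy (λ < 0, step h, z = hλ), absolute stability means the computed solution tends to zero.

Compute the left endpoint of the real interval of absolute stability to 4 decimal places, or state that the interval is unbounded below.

Test eqn y'=λy, z=hλ:
  k1=λy_n ⇒ h·k1=z·y_n;  k2=λ(1+8/9z)y_n ⇒ h·k2=z(1+8/9z)y_n
  y_{n+1}/y_n = 1 + 1/8z + 7/8z(1+8/9z) = 1 + z + 7/9z²
  R(z) = 1 + z + 7/9z².

Solve |R(x)|<1 on ℝ⁻.
x=-0.91: |R|=0.7341
R=1: x+7/9x²=0 ⇒ x=−9/7=-1.2857; min R=1−1/(4·7/9)=0.6786>−1
Confirm numerically:
  x=-1.149: |R|=0.87782 <1
  x=-0.929: |R|=0.74225 <1
  x=-0.891: |R|=0.72646 <1
  x=-0.539: |R|=0.68696 <1
  x=-1.689: |R|=1.52978 >1
  x=-1.518: |R|=1.27425 >1
  x=-1.504: |R|=1.25535 >1
So |R|<1 on (-1.2857, 0).

z* = -1.2857.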